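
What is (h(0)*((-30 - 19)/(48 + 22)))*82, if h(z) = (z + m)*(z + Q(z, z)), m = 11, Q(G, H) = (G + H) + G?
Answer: 0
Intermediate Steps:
Q(G, H) = H + 2*G
h(z) = 4*z*(11 + z) (h(z) = (z + 11)*(z + (z + 2*z)) = (11 + z)*(z + 3*z) = (11 + z)*(4*z) = 4*z*(11 + z))
(h(0)*((-30 - 19)/(48 + 22)))*82 = ((4*0*(11 + 0))*((-30 - 19)/(48 + 22)))*82 = ((4*0*11)*(-49/70))*82 = (0*(-49*1/70))*82 = (0*(-7/10))*82 = 0*82 = 0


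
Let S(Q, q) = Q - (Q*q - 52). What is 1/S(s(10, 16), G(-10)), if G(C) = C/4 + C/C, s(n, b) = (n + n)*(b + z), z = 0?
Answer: 1/852 ≈ 0.0011737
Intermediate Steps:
s(n, b) = 2*b*n (s(n, b) = (n + n)*(b + 0) = (2*n)*b = 2*b*n)
G(C) = 1 + C/4 (G(C) = C*(¼) + 1 = C/4 + 1 = 1 + C/4)
S(Q, q) = 52 + Q - Q*q (S(Q, q) = Q - (-52 + Q*q) = Q + (52 - Q*q) = 52 + Q - Q*q)
1/S(s(10, 16), G(-10)) = 1/(52 + 2*16*10 - 2*16*10*(1 + (¼)*(-10))) = 1/(52 + 320 - 1*320*(1 - 5/2)) = 1/(52 + 320 - 1*320*(-3/2)) = 1/(52 + 320 + 480) = 1/852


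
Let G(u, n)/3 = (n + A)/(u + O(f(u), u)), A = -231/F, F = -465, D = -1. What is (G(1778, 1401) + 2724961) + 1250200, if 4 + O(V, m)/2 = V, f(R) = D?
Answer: 136169221517/34255 ≈ 3.9752e+6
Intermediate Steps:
f(R) = -1
A = 77/155 (A = -231/(-465) = -231*(-1/465) = 77/155 ≈ 0.49677)
O(V, m) = -8 + 2*V
G(u, n) = 3*(77/155 + n)/(-10 + u) (G(u, n) = 3*((n + 77/155)/(u + (-8 + 2*(-1)))) = 3*((77/155 + n)/(u + (-8 - 2))) = 3*((77/155 + n)/(u - 10)) = 3*((77/155 + n)/(-10 + u)) = 3*(77/155 + n)/(-10 + u))
(G(1778, 1401) + 2724961) + 1250200 = (3*(77 + 155*1401)/(155*(-10 + 1778)) + 2724961) + 1250200 = ((3/155)*(77 + 217155)/1768 + 2724961) + 1250200 = ((3/155)*(1/1768)*217232 + 2724961) + 1250200 = (81462/34255 + 2724961) + 1250200 = 93343620517/34255 + 1250200 = 136169221517/34255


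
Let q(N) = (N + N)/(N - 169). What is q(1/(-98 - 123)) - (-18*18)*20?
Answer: 121014001/18675 ≈ 6480.0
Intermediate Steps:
q(N) = 2*N/(-169 + N) (q(N) = (2*N)/(-169 + N) = 2*N/(-169 + N))
q(1/(-98 - 123)) - (-18*18)*20 = 2/((-98 - 123)*(-169 + 1/(-98 - 123))) - (-18*18)*20 = 2/(-221*(-169 + 1/(-221))) - (-324)*20 = 2*(-1/221)/(-169 - 1/221) - 1*(-6480) = 2*(-1/221)/(-37350/221) + 6480 = 2*(-1/221)*(-221/37350) + 6480 = 1/18675 + 6480 = 121014001/18675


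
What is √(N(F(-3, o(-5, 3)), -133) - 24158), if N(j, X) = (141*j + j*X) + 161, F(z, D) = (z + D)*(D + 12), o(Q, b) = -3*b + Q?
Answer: 5*I*√949 ≈ 154.03*I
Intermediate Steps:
o(Q, b) = Q - 3*b
F(z, D) = (12 + D)*(D + z) (F(z, D) = (D + z)*(12 + D) = (12 + D)*(D + z))
N(j, X) = 161 + 141*j + X*j (N(j, X) = (141*j + X*j) + 161 = 161 + 141*j + X*j)
√(N(F(-3, o(-5, 3)), -133) - 24158) = √((161 + 141*((-5 - 3*3)² + 12*(-5 - 3*3) + 12*(-3) + (-5 - 3*3)*(-3)) - 133*((-5 - 3*3)² + 12*(-5 - 3*3) + 12*(-3) + (-5 - 3*3)*(-3))) - 24158) = √((161 + 141*((-5 - 9)² + 12*(-5 - 9) - 36 + (-5 - 9)*(-3)) - 133*((-5 - 9)² + 12*(-5 - 9) - 36 + (-5 - 9)*(-3))) - 24158) = √((161 + 141*((-14)² + 12*(-14) - 36 - 14*(-3)) - 133*((-14)² + 12*(-14) - 36 - 14*(-3))) - 24158) = √((161 + 141*(196 - 168 - 36 + 42) - 133*(196 - 168 - 36 + 42)) - 24158) = √((161 + 141*34 - 133*34) - 24158) = √((161 + 4794 - 4522) - 24158) = √(433 - 24158) = √(-23725) = 5*I*√949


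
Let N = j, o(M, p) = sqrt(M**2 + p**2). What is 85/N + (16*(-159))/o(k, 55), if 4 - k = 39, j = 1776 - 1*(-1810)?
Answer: 85/3586 - 1272*sqrt(170)/425 ≈ -38.999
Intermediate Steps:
j = 3586 (j = 1776 + 1810 = 3586)
k = -35 (k = 4 - 1*39 = 4 - 39 = -35)
N = 3586
85/N + (16*(-159))/o(k, 55) = 85/3586 + (16*(-159))/(sqrt((-35)**2 + 55**2)) = 85*(1/3586) - 2544/sqrt(1225 + 3025) = 85/3586 - 2544*sqrt(170)/850 = 85/3586 - 1272*sqrt(170)/425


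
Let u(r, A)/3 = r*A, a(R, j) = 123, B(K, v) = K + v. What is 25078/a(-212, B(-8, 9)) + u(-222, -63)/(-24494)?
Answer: 8231077/40713 ≈ 202.17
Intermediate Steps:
u(r, A) = 3*A*r (u(r, A) = 3*(r*A) = 3*(A*r) = 3*A*r)
25078/a(-212, B(-8, 9)) + u(-222, -63)/(-24494) = 25078/123 + (3*(-63)*(-222))/(-24494) = 25078*(1/123) + 41958*(-1/24494) = 25078/123 - 567/331 = 8231077/40713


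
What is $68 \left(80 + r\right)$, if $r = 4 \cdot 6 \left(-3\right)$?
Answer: $544$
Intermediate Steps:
$r = -72$ ($r = 24 \left(-3\right) = -72$)
$68 \left(80 + r\right) = 68 \left(80 - 72\right) = 68 \cdot 8 = 544$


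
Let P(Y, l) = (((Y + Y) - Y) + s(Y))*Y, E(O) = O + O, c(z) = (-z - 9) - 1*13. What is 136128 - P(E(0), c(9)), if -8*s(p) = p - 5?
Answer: 136128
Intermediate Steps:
s(p) = 5/8 - p/8 (s(p) = -(p - 5)/8 = -(-5 + p)/8 = 5/8 - p/8)
c(z) = -22 - z (c(z) = (-9 - z) - 13 = -22 - z)
E(O) = 2*O
P(Y, l) = Y*(5/8 + 7*Y/8) (P(Y, l) = (((Y + Y) - Y) + (5/8 - Y/8))*Y = ((2*Y - Y) + (5/8 - Y/8))*Y = (Y + (5/8 - Y/8))*Y = (5/8 + 7*Y/8)*Y = Y*(5/8 + 7*Y/8))
136128 - P(E(0), c(9)) = 136128 - 2*0*(5 + 7*(2*0))/8 = 136128 - 0*(5 + 7*0)/8 = 136128 - 0*(5 + 0)/8 = 136128 - 0*5/8 = 136128 - 1*0 = 136128 + 0 = 136128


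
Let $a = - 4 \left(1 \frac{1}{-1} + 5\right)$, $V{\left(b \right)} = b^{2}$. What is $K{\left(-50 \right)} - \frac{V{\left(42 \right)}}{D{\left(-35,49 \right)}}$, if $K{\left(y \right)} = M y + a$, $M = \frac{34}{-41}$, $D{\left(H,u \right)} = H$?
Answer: $\frac{15552}{205} \approx 75.863$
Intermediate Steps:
$M = - \frac{34}{41}$ ($M = 34 \left(- \frac{1}{41}\right) = - \frac{34}{41} \approx -0.82927$)
$a = -16$ ($a = - 4 \left(1 \left(-1\right) + 5\right) = - 4 \left(-1 + 5\right) = \left(-4\right) 4 = -16$)
$K{\left(y \right)} = -16 - \frac{34 y}{41}$ ($K{\left(y \right)} = - \frac{34 y}{41} - 16 = -16 - \frac{34 y}{41}$)
$K{\left(-50 \right)} - \frac{V{\left(42 \right)}}{D{\left(-35,49 \right)}} = \left(-16 - - \frac{1700}{41}\right) - \frac{42^{2}}{-35} = \left(-16 + \frac{1700}{41}\right) - 1764 \left(- \frac{1}{35}\right) = \frac{1044}{41} - - \frac{252}{5} = \frac{1044}{41} + \frac{252}{5} = \frac{15552}{205}$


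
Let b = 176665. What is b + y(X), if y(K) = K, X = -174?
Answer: 176491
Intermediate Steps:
b + y(X) = 176665 - 174 = 176491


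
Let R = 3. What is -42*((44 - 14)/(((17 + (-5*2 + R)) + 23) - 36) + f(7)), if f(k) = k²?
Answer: -1638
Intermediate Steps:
-42*((44 - 14)/(((17 + (-5*2 + R)) + 23) - 36) + f(7)) = -42*((44 - 14)/(((17 + (-5*2 + 3)) + 23) - 36) + 7²) = -42*(30/(((17 + (-10 + 3)) + 23) - 36) + 49) = -42*(30/(((17 - 7) + 23) - 36) + 49) = -42*(30/((10 + 23) - 36) + 49) = -42*(30/(33 - 36) + 49) = -42*(30/(-3) + 49) = -42*(30*(-⅓) + 49) = -42*(-10 + 49) = -42*39 = -1638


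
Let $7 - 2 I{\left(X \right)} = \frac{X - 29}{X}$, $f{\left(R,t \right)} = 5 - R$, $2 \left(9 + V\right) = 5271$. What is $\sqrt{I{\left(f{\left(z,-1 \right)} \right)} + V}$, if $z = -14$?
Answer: $\frac{5 \sqrt{37981}}{19} \approx 51.286$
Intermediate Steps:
$V = \frac{5253}{2}$ ($V = -9 + \frac{1}{2} \cdot 5271 = -9 + \frac{5271}{2} = \frac{5253}{2} \approx 2626.5$)
$I{\left(X \right)} = \frac{7}{2} - \frac{-29 + X}{2 X}$ ($I{\left(X \right)} = \frac{7}{2} - \frac{\left(X - 29\right) \frac{1}{X}}{2} = \frac{7}{2} - \frac{\left(-29 + X\right) \frac{1}{X}}{2} = \frac{7}{2} - \frac{\frac{1}{X} \left(-29 + X\right)}{2} = \frac{7}{2} - \frac{-29 + X}{2 X}$)
$\sqrt{I{\left(f{\left(z,-1 \right)} \right)} + V} = \sqrt{\left(3 + \frac{29}{2 \left(5 - -14\right)}\right) + \frac{5253}{2}} = \sqrt{\left(3 + \frac{29}{2 \left(5 + 14\right)}\right) + \frac{5253}{2}} = \sqrt{\left(3 + \frac{29}{2 \cdot 19}\right) + \frac{5253}{2}} = \sqrt{\left(3 + \frac{29}{2} \cdot \frac{1}{19}\right) + \frac{5253}{2}} = \sqrt{\left(3 + \frac{29}{38}\right) + \frac{5253}{2}} = \sqrt{\frac{143}{38} + \frac{5253}{2}} = \sqrt{\frac{49975}{19}} = \frac{5 \sqrt{37981}}{19}$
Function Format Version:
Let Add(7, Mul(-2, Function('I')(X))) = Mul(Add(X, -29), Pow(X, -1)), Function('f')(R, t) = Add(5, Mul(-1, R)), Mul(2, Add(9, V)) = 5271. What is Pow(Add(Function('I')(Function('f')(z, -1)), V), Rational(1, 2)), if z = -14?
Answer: Mul(Rational(5, 19), Pow(37981, Rational(1, 2))) ≈ 51.286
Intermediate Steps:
V = Rational(5253, 2) (V = Add(-9, Mul(Rational(1, 2), 5271)) = Add(-9, Rational(5271, 2)) = Rational(5253, 2) ≈ 2626.5)
Function('I')(X) = Add(Rational(7, 2), Mul(Rational(-1, 2), Pow(X, -1), Add(-29, X))) (Function('I')(X) = Add(Rational(7, 2), Mul(Rational(-1, 2), Mul(Add(X, -29), Pow(X, -1)))) = Add(Rational(7, 2), Mul(Rational(-1, 2), Mul(Add(-29, X), Pow(X, -1)))) = Add(Rational(7, 2), Mul(Rational(-1, 2), Mul(Pow(X, -1), Add(-29, X)))) = Add(Rational(7, 2), Mul(Rational(-1, 2), Pow(X, -1), Add(-29, X))))
Pow(Add(Function('I')(Function('f')(z, -1)), V), Rational(1, 2)) = Pow(Add(Add(3, Mul(Rational(29, 2), Pow(Add(5, Mul(-1, -14)), -1))), Rational(5253, 2)), Rational(1, 2)) = Pow(Add(Add(3, Mul(Rational(29, 2), Pow(Add(5, 14), -1))), Rational(5253, 2)), Rational(1, 2)) = Pow(Add(Add(3, Mul(Rational(29, 2), Pow(19, -1))), Rational(5253, 2)), Rational(1, 2)) = Pow(Add(Add(3, Mul(Rational(29, 2), Rational(1, 19))), Rational(5253, 2)), Rational(1, 2)) = Pow(Add(Add(3, Rational(29, 38)), Rational(5253, 2)), Rational(1, 2)) = Pow(Add(Rational(143, 38), Rational(5253, 2)), Rational(1, 2)) = Pow(Rational(49975, 19), Rational(1, 2)) = Mul(Rational(5, 19), Pow(37981, Rational(1, 2)))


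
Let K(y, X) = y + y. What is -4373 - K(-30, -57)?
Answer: -4313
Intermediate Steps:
K(y, X) = 2*y
-4373 - K(-30, -57) = -4373 - 2*(-30) = -4373 - 1*(-60) = -4373 + 60 = -4313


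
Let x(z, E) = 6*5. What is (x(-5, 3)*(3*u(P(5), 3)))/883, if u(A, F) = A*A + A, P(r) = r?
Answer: 2700/883 ≈ 3.0578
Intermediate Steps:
x(z, E) = 30
u(A, F) = A + A² (u(A, F) = A² + A = A + A²)
(x(-5, 3)*(3*u(P(5), 3)))/883 = (30*(3*(5*(1 + 5))))/883 = (30*(3*(5*6)))*(1/883) = (30*(3*30))*(1/883) = (30*90)*(1/883) = 2700*(1/883) = 2700/883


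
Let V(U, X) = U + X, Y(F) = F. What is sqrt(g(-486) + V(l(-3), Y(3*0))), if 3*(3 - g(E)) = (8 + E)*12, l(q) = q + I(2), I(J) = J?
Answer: sqrt(1914) ≈ 43.749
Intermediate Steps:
l(q) = 2 + q (l(q) = q + 2 = 2 + q)
g(E) = -29 - 4*E (g(E) = 3 - (8 + E)*12/3 = 3 - (96 + 12*E)/3 = 3 + (-32 - 4*E) = -29 - 4*E)
sqrt(g(-486) + V(l(-3), Y(3*0))) = sqrt((-29 - 4*(-486)) + ((2 - 3) + 3*0)) = sqrt((-29 + 1944) + (-1 + 0)) = sqrt(1915 - 1) = sqrt(1914)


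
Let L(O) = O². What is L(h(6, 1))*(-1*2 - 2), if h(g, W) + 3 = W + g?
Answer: -64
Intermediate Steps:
h(g, W) = -3 + W + g (h(g, W) = -3 + (W + g) = -3 + W + g)
L(h(6, 1))*(-1*2 - 2) = (-3 + 1 + 6)²*(-1*2 - 2) = 4²*(-2 - 2) = 16*(-4) = -64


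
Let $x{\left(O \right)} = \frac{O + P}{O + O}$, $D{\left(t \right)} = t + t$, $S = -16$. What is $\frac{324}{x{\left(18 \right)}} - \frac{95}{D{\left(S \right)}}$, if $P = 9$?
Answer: $\frac{13919}{32} \approx 434.97$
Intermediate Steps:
$D{\left(t \right)} = 2 t$
$x{\left(O \right)} = \frac{9 + O}{2 O}$ ($x{\left(O \right)} = \frac{O + 9}{O + O} = \frac{9 + O}{2 O}$)
$\frac{324}{x{\left(18 \right)}} - \frac{95}{D{\left(S \right)}} = \frac{324}{\frac{1}{2} \cdot \frac{1}{18} \left(9 + 18\right)} - \frac{95}{2 \left(-16\right)} = \frac{324}{\frac{1}{2} \cdot \frac{1}{18} \cdot 27} - \frac{95}{-32} = \frac{324}{\frac{3}{4}} - - \frac{95}{32} = 324 \cdot \frac{4}{3} + \frac{95}{32} = 432 + \frac{95}{32} = \frac{13919}{32}$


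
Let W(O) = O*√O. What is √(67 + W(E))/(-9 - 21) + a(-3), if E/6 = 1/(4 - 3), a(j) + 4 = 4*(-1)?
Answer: -8 - √(67 + 6*√6)/30 ≈ -8.3013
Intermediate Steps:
a(j) = -8 (a(j) = -4 + 4*(-1) = -4 - 4 = -8)
E = 6 (E = 6/(4 - 3) = 6/1 = 6*1 = 6)
W(O) = O^(3/2)
√(67 + W(E))/(-9 - 21) + a(-3) = √(67 + 6^(3/2))/(-9 - 21) - 8 = √(67 + 6*√6)/(-30) - 8 = -√(67 + 6*√6)/30 - 8 = -8 - √(67 + 6*√6)/30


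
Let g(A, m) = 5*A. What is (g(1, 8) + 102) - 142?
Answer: -35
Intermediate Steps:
(g(1, 8) + 102) - 142 = (5*1 + 102) - 142 = (5 + 102) - 142 = 107 - 142 = -35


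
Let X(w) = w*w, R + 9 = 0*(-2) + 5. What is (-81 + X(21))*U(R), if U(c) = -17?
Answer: -6120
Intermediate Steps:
R = -4 (R = -9 + (0*(-2) + 5) = -9 + (0 + 5) = -9 + 5 = -4)
X(w) = w**2
(-81 + X(21))*U(R) = (-81 + 21**2)*(-17) = (-81 + 441)*(-17) = 360*(-17) = -6120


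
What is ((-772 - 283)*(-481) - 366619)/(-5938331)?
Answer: -140836/5938331 ≈ -0.023716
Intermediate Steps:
((-772 - 283)*(-481) - 366619)/(-5938331) = (-1055*(-481) - 366619)*(-1/5938331) = (507455 - 366619)*(-1/5938331) = 140836*(-1/5938331) = -140836/5938331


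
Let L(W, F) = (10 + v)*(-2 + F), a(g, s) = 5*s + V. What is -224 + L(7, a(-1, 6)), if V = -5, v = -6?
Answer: -132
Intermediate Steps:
a(g, s) = -5 + 5*s (a(g, s) = 5*s - 5 = -5 + 5*s)
L(W, F) = -8 + 4*F (L(W, F) = (10 - 6)*(-2 + F) = 4*(-2 + F) = -8 + 4*F)
-224 + L(7, a(-1, 6)) = -224 + (-8 + 4*(-5 + 5*6)) = -224 + (-8 + 4*(-5 + 30)) = -224 + (-8 + 4*25) = -224 + (-8 + 100) = -224 + 92 = -132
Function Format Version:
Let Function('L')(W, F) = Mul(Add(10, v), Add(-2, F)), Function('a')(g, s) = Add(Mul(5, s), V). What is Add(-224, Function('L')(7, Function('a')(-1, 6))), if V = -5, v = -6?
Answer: -132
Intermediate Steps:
Function('a')(g, s) = Add(-5, Mul(5, s)) (Function('a')(g, s) = Add(Mul(5, s), -5) = Add(-5, Mul(5, s)))
Function('L')(W, F) = Add(-8, Mul(4, F)) (Function('L')(W, F) = Mul(Add(10, -6), Add(-2, F)) = Mul(4, Add(-2, F)) = Add(-8, Mul(4, F)))
Add(-224, Function('L')(7, Function('a')(-1, 6))) = Add(-224, Add(-8, Mul(4, Add(-5, Mul(5, 6))))) = Add(-224, Add(-8, Mul(4, Add(-5, 30)))) = Add(-224, Add(-8, Mul(4, 25))) = Add(-224, Add(-8, 100)) = Add(-224, 92) = -132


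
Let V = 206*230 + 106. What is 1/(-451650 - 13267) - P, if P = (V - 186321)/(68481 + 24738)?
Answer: 64546658476/43339097823 ≈ 1.4893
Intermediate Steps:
V = 47486 (V = 47380 + 106 = 47486)
P = -138835/93219 (P = (47486 - 186321)/(68481 + 24738) = -138835/93219 ≈ -1.4893)
1/(-451650 - 13267) - P = 1/(-451650 - 13267) - 1*(-138835/93219) = 1/(-464917) + 138835/93219 = -1/464917 + 138835/93219 = 64546658476/43339097823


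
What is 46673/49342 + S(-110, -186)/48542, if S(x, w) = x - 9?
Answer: 564932267/598789841 ≈ 0.94346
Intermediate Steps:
S(x, w) = -9 + x
46673/49342 + S(-110, -186)/48542 = 46673/49342 + (-9 - 110)/48542 = 46673*(1/49342) - 119*1/48542 = 46673/49342 - 119/48542 = 564932267/598789841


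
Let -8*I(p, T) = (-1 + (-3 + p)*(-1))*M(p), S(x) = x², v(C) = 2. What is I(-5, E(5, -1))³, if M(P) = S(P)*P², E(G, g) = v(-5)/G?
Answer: -83740234375/512 ≈ -1.6356e+8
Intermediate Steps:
E(G, g) = 2/G
M(P) = P⁴ (M(P) = P²*P² = P⁴)
I(p, T) = -p⁴*(2 - p)/8 (I(p, T) = -(-1 + (-3 + p)*(-1))*p⁴/8 = -(-1 + (3 - p))*p⁴/8 = -(2 - p)*p⁴/8 = -p⁴*(2 - p)/8)
I(-5, E(5, -1))³ = ((⅛)*(-5)⁴*(-2 - 5))³ = ((⅛)*625*(-7))³ = (-4375/8)³ = -83740234375/512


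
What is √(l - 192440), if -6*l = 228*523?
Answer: I*√212314 ≈ 460.78*I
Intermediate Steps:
l = -19874 (l = -38*523 = -⅙*119244 = -19874)
√(l - 192440) = √(-19874 - 192440) = √(-212314) = I*√212314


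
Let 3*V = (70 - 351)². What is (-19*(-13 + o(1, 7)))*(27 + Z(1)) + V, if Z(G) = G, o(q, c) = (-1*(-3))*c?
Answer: 66193/3 ≈ 22064.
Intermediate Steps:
o(q, c) = 3*c
V = 78961/3 (V = (70 - 351)²/3 = (⅓)*(-281)² = (⅓)*78961 = 78961/3 ≈ 26320.)
(-19*(-13 + o(1, 7)))*(27 + Z(1)) + V = (-19*(-13 + 3*7))*(27 + 1) + 78961/3 = -19*(-13 + 21)*28 + 78961/3 = -19*8*28 + 78961/3 = -152*28 + 78961/3 = -4256 + 78961/3 = 66193/3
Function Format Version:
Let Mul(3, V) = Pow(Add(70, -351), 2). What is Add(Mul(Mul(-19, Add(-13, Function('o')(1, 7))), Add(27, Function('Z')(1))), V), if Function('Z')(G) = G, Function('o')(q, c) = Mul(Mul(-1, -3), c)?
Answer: Rational(66193, 3) ≈ 22064.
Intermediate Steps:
Function('o')(q, c) = Mul(3, c)
V = Rational(78961, 3) (V = Mul(Rational(1, 3), Pow(Add(70, -351), 2)) = Mul(Rational(1, 3), Pow(-281, 2)) = Mul(Rational(1, 3), 78961) = Rational(78961, 3) ≈ 26320.)
Add(Mul(Mul(-19, Add(-13, Function('o')(1, 7))), Add(27, Function('Z')(1))), V) = Add(Mul(Mul(-19, Add(-13, Mul(3, 7))), Add(27, 1)), Rational(78961, 3)) = Add(Mul(Mul(-19, Add(-13, 21)), 28), Rational(78961, 3)) = Add(Mul(Mul(-19, 8), 28), Rational(78961, 3)) = Add(Mul(-152, 28), Rational(78961, 3)) = Add(-4256, Rational(78961, 3)) = Rational(66193, 3)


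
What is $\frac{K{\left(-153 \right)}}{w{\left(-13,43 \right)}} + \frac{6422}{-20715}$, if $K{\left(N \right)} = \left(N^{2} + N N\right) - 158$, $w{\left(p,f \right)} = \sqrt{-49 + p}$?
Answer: $- \frac{6422}{20715} - \frac{23330 i \sqrt{62}}{31} \approx -0.31002 - 5925.8 i$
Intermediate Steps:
$K{\left(N \right)} = -158 + 2 N^{2}$ ($K{\left(N \right)} = \left(N^{2} + N^{2}\right) - 158 = 2 N^{2} - 158 = -158 + 2 N^{2}$)
$\frac{K{\left(-153 \right)}}{w{\left(-13,43 \right)}} + \frac{6422}{-20715} = \frac{-158 + 2 \left(-153\right)^{2}}{\sqrt{-49 - 13}} + \frac{6422}{-20715} = \frac{-158 + 2 \cdot 23409}{\sqrt{-62}} + 6422 \left(- \frac{1}{20715}\right) = \frac{-158 + 46818}{i \sqrt{62}} - \frac{6422}{20715} = 46660 \left(- \frac{i \sqrt{62}}{62}\right) - \frac{6422}{20715} = - \frac{23330 i \sqrt{62}}{31} - \frac{6422}{20715} = - \frac{6422}{20715} - \frac{23330 i \sqrt{62}}{31}$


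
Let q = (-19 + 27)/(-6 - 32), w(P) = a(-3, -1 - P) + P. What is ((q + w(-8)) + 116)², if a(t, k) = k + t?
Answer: 4511376/361 ≈ 12497.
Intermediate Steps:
w(P) = -4 (w(P) = ((-1 - P) - 3) + P = (-4 - P) + P = -4)
q = -4/19 (q = 8/(-38) = 8*(-1/38) = -4/19 ≈ -0.21053)
((q + w(-8)) + 116)² = ((-4/19 - 4) + 116)² = (-80/19 + 116)² = (2124/19)² = 4511376/361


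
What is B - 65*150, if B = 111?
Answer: -9639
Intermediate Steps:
B - 65*150 = 111 - 65*150 = 111 - 9750 = -9639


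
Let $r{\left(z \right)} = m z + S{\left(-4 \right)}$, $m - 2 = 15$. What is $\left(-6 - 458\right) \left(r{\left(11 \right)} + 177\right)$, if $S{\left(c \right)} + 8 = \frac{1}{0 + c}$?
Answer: $-165068$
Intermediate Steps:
$m = 17$ ($m = 2 + 15 = 17$)
$S{\left(c \right)} = -8 + \frac{1}{c}$ ($S{\left(c \right)} = -8 + \frac{1}{0 + c} = -8 + \frac{1}{c}$)
$r{\left(z \right)} = - \frac{33}{4} + 17 z$ ($r{\left(z \right)} = 17 z - \left(8 - \frac{1}{-4}\right) = 17 z - \frac{33}{4} = - \frac{33}{4} + 17 z$)
$\left(-6 - 458\right) \left(r{\left(11 \right)} + 177\right) = \left(-6 - 458\right) \left(\left(- \frac{33}{4} + 17 \cdot 11\right) + 177\right) = - 464 \left(\left(- \frac{33}{4} + 187\right) + 177\right) = - 464 \left(\frac{715}{4} + 177\right) = \left(-464\right) \frac{1423}{4} = -165068$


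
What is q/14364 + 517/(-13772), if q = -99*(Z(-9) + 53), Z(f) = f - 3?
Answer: -39979/124887 ≈ -0.32012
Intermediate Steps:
Z(f) = -3 + f
q = -4059 (q = -99*((-3 - 9) + 53) = -99*(-12 + 53) = -99*41 = -4059)
q/14364 + 517/(-13772) = -4059/14364 + 517/(-13772) = -4059*1/14364 + 517*(-1/13772) = -451/1596 - 47/1252 = -39979/124887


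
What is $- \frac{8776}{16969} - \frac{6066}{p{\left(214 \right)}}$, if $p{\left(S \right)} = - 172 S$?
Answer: $- \frac{110046527}{312297476} \approx -0.35238$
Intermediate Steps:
$- \frac{8776}{16969} - \frac{6066}{p{\left(214 \right)}} = - \frac{8776}{16969} - \frac{6066}{\left(-172\right) 214} = \left(-8776\right) \frac{1}{16969} - \frac{6066}{-36808} = - \frac{8776}{16969} - - \frac{3033}{18404} = - \frac{8776}{16969} + \frac{3033}{18404} = - \frac{110046527}{312297476}$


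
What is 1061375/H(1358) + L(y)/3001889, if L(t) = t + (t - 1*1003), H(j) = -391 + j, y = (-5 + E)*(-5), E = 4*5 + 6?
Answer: 3186128764404/2902826663 ≈ 1097.6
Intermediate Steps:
E = 26 (E = 20 + 6 = 26)
y = -105 (y = (-5 + 26)*(-5) = 21*(-5) = -105)
L(t) = -1003 + 2*t (L(t) = t + (t - 1003) = t + (-1003 + t) = -1003 + 2*t)
1061375/H(1358) + L(y)/3001889 = 1061375/(-391 + 1358) + (-1003 + 2*(-105))/3001889 = 1061375/967 + (-1003 - 210)*(1/3001889) = 1061375*(1/967) - 1213*1/3001889 = 1061375/967 - 1213/3001889 = 3186128764404/2902826663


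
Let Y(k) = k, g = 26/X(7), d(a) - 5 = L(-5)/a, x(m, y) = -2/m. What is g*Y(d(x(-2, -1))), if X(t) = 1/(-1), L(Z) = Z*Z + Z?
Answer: -650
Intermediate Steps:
L(Z) = Z + Z² (L(Z) = Z² + Z = Z + Z²)
d(a) = 5 + 20/a (d(a) = 5 + (-5*(1 - 5))/a = 5 + (-5*(-4))/a = 5 + 20/a)
X(t) = -1
g = -26 (g = 26/(-1) = 26*(-1) = -26)
g*Y(d(x(-2, -1))) = -26*(5 + 20/((-2/(-2)))) = -26*(5 + 20/((-2*(-½)))) = -26*(5 + 20/1) = -26*(5 + 20*1) = -26*(5 + 20) = -26*25 = -650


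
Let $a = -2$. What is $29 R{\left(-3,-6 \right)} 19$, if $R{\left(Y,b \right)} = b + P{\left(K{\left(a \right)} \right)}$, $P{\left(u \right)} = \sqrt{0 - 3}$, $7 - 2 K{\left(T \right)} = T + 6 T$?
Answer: $-3306 + 551 i \sqrt{3} \approx -3306.0 + 954.36 i$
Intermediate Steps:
$K{\left(T \right)} = \frac{7}{2} - \frac{7 T}{2}$ ($K{\left(T \right)} = \frac{7}{2} - \frac{T + 6 T}{2} = \frac{7}{2} - \frac{7 T}{2}$)
$P{\left(u \right)} = i \sqrt{3}$ ($P{\left(u \right)} = \sqrt{-3} = i \sqrt{3}$)
$R{\left(Y,b \right)} = b + i \sqrt{3}$
$29 R{\left(-3,-6 \right)} 19 = 29 \left(-6 + i \sqrt{3}\right) 19 = \left(-174 + 29 i \sqrt{3}\right) 19 = -3306 + 551 i \sqrt{3}$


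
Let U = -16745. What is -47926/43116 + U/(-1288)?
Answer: 165062183/13883352 ≈ 11.889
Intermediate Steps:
-47926/43116 + U/(-1288) = -47926/43116 - 16745/(-1288) = -47926*1/43116 - 16745*(-1/1288) = -23963/21558 + 16745/1288 = 165062183/13883352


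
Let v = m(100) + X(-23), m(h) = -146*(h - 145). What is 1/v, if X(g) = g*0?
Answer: 1/6570 ≈ 0.00015221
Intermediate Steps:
m(h) = 21170 - 146*h (m(h) = -146*(-145 + h) = 21170 - 146*h)
X(g) = 0
v = 6570 (v = (21170 - 146*100) + 0 = (21170 - 14600) + 0 = 6570 + 0 = 6570)
1/v = 1/6570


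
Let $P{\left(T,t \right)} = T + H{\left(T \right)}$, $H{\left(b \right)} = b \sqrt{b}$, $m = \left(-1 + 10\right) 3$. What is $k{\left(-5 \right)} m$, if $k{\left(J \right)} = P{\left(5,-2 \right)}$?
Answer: $135 + 135 \sqrt{5} \approx 436.87$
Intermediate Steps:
$m = 27$ ($m = 9 \cdot 3 = 27$)
$H{\left(b \right)} = b^{\frac{3}{2}}$
$P{\left(T,t \right)} = T + T^{\frac{3}{2}}$
$k{\left(J \right)} = 5 + 5 \sqrt{5}$ ($k{\left(J \right)} = 5 + 5^{\frac{3}{2}} = 5 + 5 \sqrt{5}$)
$k{\left(-5 \right)} m = \left(5 + 5 \sqrt{5}\right) 27 = 135 + 135 \sqrt{5}$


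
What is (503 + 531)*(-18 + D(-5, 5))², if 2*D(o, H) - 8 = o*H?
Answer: 1452253/2 ≈ 7.2613e+5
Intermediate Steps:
D(o, H) = 4 + H*o/2 (D(o, H) = 4 + (o*H)/2 = 4 + (H*o)/2 = 4 + H*o/2)
(503 + 531)*(-18 + D(-5, 5))² = (503 + 531)*(-18 + (4 + (½)*5*(-5)))² = 1034*(-18 + (4 - 25/2))² = 1034*(-18 - 17/2)² = 1034*(-53/2)² = 1034*(2809/4) = 1452253/2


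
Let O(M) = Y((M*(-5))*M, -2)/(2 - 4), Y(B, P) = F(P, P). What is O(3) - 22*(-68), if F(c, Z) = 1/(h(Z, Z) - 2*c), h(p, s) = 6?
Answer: 29919/20 ≈ 1495.9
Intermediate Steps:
F(c, Z) = 1/(6 - 2*c)
Y(B, P) = -1/(-6 + 2*P)
O(M) = -1/20 (O(M) = (-1/(-6 + 2*(-2)))/(2 - 4) = (-1/(-6 - 4))/(-2) = -(-1)/(2*(-10)) = -(-1)*(-1)/(2*10) = -1/2*1/10 = -1/20)
O(3) - 22*(-68) = -1/20 - 22*(-68) = -1/20 + 1496 = 29919/20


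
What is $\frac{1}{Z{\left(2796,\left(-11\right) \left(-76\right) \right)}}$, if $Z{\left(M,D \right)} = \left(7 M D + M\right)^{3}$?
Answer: $\frac{1}{4382753785855969678272} \approx 2.2817 \cdot 10^{-22}$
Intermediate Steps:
$Z{\left(M,D \right)} = \left(M + 7 D M\right)^{3}$ ($Z{\left(M,D \right)} = \left(7 D M + M\right)^{3} = \left(M + 7 D M\right)^{3}$)
$\frac{1}{Z{\left(2796,\left(-11\right) \left(-76\right) \right)}} = \frac{1}{2796^{3} \left(1 + 7 \left(\left(-11\right) \left(-76\right)\right)\right)^{3}} = \frac{1}{21858054336 \left(1 + 7 \cdot 836\right)^{3}} = \frac{1}{21858054336 \left(1 + 5852\right)^{3}} = \frac{1}{21858054336 \cdot 5853^{3}} = \frac{1}{21858054336 \cdot 200509785477} = \frac{1}{4382753785855969678272}$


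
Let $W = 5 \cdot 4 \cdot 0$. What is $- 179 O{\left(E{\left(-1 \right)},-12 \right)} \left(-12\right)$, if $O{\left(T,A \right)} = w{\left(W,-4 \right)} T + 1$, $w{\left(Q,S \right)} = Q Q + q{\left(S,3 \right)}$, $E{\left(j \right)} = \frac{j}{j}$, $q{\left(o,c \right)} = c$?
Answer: $8592$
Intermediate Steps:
$W = 0$ ($W = 20 \cdot 0 = 0$)
$E{\left(j \right)} = 1$
$w{\left(Q,S \right)} = 3 + Q^{2}$ ($w{\left(Q,S \right)} = Q Q + 3 = Q^{2} + 3 = 3 + Q^{2}$)
$O{\left(T,A \right)} = 1 + 3 T$ ($O{\left(T,A \right)} = \left(3 + 0^{2}\right) T + 1 = \left(3 + 0\right) T + 1 = 3 T + 1 = 1 + 3 T$)
$- 179 O{\left(E{\left(-1 \right)},-12 \right)} \left(-12\right) = - 179 \left(1 + 3 \cdot 1\right) \left(-12\right) = - 179 \left(1 + 3\right) \left(-12\right) = \left(-179\right) 4 \left(-12\right) = \left(-716\right) \left(-12\right) = 8592$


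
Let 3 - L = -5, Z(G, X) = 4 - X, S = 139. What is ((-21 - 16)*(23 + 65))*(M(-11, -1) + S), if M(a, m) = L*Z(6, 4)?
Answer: -452584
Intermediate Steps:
L = 8 (L = 3 - 1*(-5) = 3 + 5 = 8)
M(a, m) = 0 (M(a, m) = 8*(4 - 1*4) = 8*(4 - 4) = 8*0 = 0)
((-21 - 16)*(23 + 65))*(M(-11, -1) + S) = ((-21 - 16)*(23 + 65))*(0 + 139) = -37*88*139 = -3256*139 = -452584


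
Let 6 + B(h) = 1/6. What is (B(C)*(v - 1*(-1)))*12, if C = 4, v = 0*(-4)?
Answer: -70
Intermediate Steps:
v = 0
B(h) = -35/6 (B(h) = -6 + 1/6 = -6 + ⅙ = -35/6)
(B(C)*(v - 1*(-1)))*12 = -35*(0 - 1*(-1))/6*12 = -35*(0 + 1)/6*12 = -35/6*1*12 = -35/6*12 = -70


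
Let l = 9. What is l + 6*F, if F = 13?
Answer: 87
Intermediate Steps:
l + 6*F = 9 + 6*13 = 9 + 78 = 87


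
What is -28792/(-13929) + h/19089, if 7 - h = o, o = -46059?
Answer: 397087934/88630227 ≈ 4.4803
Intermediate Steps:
h = 46066 (h = 7 - 1*(-46059) = 7 + 46059 = 46066)
-28792/(-13929) + h/19089 = -28792/(-13929) + 46066/19089 = -28792*(-1/13929) + 46066*(1/19089) = 28792/13929 + 46066/19089 = 397087934/88630227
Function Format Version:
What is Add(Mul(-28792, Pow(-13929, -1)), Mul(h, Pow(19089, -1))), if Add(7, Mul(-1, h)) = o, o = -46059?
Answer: Rational(397087934, 88630227) ≈ 4.4803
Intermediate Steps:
h = 46066 (h = Add(7, Mul(-1, -46059)) = Add(7, 46059) = 46066)
Add(Mul(-28792, Pow(-13929, -1)), Mul(h, Pow(19089, -1))) = Add(Mul(-28792, Pow(-13929, -1)), Mul(46066, Pow(19089, -1))) = Add(Mul(-28792, Rational(-1, 13929)), Mul(46066, Rational(1, 19089))) = Add(Rational(28792, 13929), Rational(46066, 19089)) = Rational(397087934, 88630227)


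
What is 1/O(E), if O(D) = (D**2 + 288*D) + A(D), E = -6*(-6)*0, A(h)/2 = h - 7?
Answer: -1/14 ≈ -0.071429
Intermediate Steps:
A(h) = -14 + 2*h (A(h) = 2*(h - 7) = 2*(-7 + h) = -14 + 2*h)
E = 0 (E = 36*0 = 0)
O(D) = -14 + D**2 + 290*D (O(D) = (D**2 + 288*D) + (-14 + 2*D) = -14 + D**2 + 290*D)
1/O(E) = 1/(-14 + 0**2 + 290*0) = 1/(-14 + 0 + 0) = 1/(-14) = -1/14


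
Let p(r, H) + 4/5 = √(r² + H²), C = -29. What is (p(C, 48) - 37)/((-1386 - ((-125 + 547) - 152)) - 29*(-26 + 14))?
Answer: 63/2180 - √3145/1308 ≈ -0.013976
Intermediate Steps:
p(r, H) = -⅘ + √(H² + r²) (p(r, H) = -⅘ + √(r² + H²) = -⅘ + √(H² + r²))
(p(C, 48) - 37)/((-1386 - ((-125 + 547) - 152)) - 29*(-26 + 14)) = ((-⅘ + √(48² + (-29)²)) - 37)/((-1386 - ((-125 + 547) - 152)) - 29*(-26 + 14)) = ((-⅘ + √(2304 + 841)) - 37)/((-1386 - (422 - 152)) - 29*(-12)) = ((-⅘ + √3145) - 37)/((-1386 - 1*270) + 348) = (-189/5 + √3145)/((-1386 - 270) + 348) = (-189/5 + √3145)/(-1656 + 348) = (-189/5 + √3145)/(-1308) = (-189/5 + √3145)*(-1/1308) = 63/2180 - √3145/1308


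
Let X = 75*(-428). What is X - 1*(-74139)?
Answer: 42039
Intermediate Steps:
X = -32100
X - 1*(-74139) = -32100 - 1*(-74139) = -32100 + 74139 = 42039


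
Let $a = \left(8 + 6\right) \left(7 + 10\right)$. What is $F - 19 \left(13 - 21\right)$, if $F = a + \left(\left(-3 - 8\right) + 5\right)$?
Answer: $384$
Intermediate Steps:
$a = 238$ ($a = 14 \cdot 17 = 238$)
$F = 232$ ($F = 238 + \left(\left(-3 - 8\right) + 5\right) = 238 + \left(-11 + 5\right) = 238 - 6 = 232$)
$F - 19 \left(13 - 21\right) = 232 - 19 \left(13 - 21\right) = 232 - -152 = 232 + 152 = 384$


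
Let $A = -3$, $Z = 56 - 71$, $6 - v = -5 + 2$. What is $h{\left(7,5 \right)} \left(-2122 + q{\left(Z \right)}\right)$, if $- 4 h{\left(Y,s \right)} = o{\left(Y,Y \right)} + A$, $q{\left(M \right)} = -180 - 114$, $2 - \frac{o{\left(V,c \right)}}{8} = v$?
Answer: $-35636$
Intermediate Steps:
$v = 9$ ($v = 6 - \left(-5 + 2\right) = 6 - -3 = 6 + 3 = 9$)
$o{\left(V,c \right)} = -56$ ($o{\left(V,c \right)} = 16 - 72 = -56$)
$Z = -15$ ($Z = 56 - 71 = -15$)
$q{\left(M \right)} = -294$ ($q{\left(M \right)} = -180 - 114 = -294$)
$h{\left(Y,s \right)} = \frac{59}{4}$ ($h{\left(Y,s \right)} = - \frac{-56 - 3}{4} = \left(- \frac{1}{4}\right) \left(-59\right) = \frac{59}{4}$)
$h{\left(7,5 \right)} \left(-2122 + q{\left(Z \right)}\right) = \frac{59 \left(-2122 - 294\right)}{4} = \frac{59}{4} \left(-2416\right) = -35636$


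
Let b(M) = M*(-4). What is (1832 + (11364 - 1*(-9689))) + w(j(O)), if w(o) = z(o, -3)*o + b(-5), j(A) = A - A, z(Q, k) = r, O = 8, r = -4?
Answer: 22905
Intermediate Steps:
z(Q, k) = -4
j(A) = 0
b(M) = -4*M
w(o) = 20 - 4*o (w(o) = -4*o - 4*(-5) = -4*o + 20 = 20 - 4*o)
(1832 + (11364 - 1*(-9689))) + w(j(O)) = (1832 + (11364 - 1*(-9689))) + (20 - 4*0) = (1832 + (11364 + 9689)) + (20 + 0) = (1832 + 21053) + 20 = 22885 + 20 = 22905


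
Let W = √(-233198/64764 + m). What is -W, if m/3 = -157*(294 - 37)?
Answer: -I*√287829760606/1542 ≈ -347.92*I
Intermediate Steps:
m = -121047 (m = 3*(-157*(294 - 37)) = 3*(-157*257) = 3*(-40349) = -121047)
W = I*√287829760606/1542 (W = √(-233198/64764 - 121047) = √(-233198*1/64764 - 121047) = √(-16657/4626 - 121047) = √(-559980079/4626) = I*√287829760606/1542 ≈ 347.92*I)
-W = -I*√287829760606/1542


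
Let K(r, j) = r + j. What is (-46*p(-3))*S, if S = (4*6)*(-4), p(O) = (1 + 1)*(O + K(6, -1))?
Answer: 17664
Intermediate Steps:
K(r, j) = j + r
p(O) = 10 + 2*O (p(O) = (1 + 1)*(O + (-1 + 6)) = 2*(O + 5) = 2*(5 + O) = 10 + 2*O)
S = -96 (S = 24*(-4) = -96)
(-46*p(-3))*S = -46*(10 + 2*(-3))*(-96) = -46*(10 - 6)*(-96) = -46*4*(-96) = -184*(-96) = 17664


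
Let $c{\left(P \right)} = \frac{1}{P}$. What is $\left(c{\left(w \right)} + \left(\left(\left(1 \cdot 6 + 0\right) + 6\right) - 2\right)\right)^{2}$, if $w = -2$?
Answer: $\frac{361}{4} \approx 90.25$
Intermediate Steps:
$\left(c{\left(w \right)} + \left(\left(\left(1 \cdot 6 + 0\right) + 6\right) - 2\right)\right)^{2} = \left(\frac{1}{-2} + \left(\left(\left(1 \cdot 6 + 0\right) + 6\right) - 2\right)\right)^{2} = \left(- \frac{1}{2} + \left(\left(\left(6 + 0\right) + 6\right) - 2\right)\right)^{2} = \left(- \frac{1}{2} + \left(\left(6 + 6\right) - 2\right)\right)^{2} = \left(- \frac{1}{2} + \left(12 - 2\right)\right)^{2} = \left(- \frac{1}{2} + 10\right)^{2} = \left(\frac{19}{2}\right)^{2} = \frac{361}{4}$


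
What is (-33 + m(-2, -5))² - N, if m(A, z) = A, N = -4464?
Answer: 5689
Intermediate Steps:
(-33 + m(-2, -5))² - N = (-33 - 2)² - 1*(-4464) = (-35)² + 4464 = 1225 + 4464 = 5689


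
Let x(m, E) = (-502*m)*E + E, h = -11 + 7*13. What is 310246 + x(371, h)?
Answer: -14589034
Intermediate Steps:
h = 80 (h = -11 + 91 = 80)
x(m, E) = E - 502*E*m (x(m, E) = -502*E*m + E = E - 502*E*m)
310246 + x(371, h) = 310246 + 80*(1 - 502*371) = 310246 + 80*(1 - 186242) = 310246 + 80*(-186241) = 310246 - 14899280 = -14589034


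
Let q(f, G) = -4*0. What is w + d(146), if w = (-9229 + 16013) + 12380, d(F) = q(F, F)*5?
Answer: 19164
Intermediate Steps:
q(f, G) = 0
d(F) = 0 (d(F) = 0*5 = 0)
w = 19164 (w = 6784 + 12380 = 19164)
w + d(146) = 19164 + 0 = 19164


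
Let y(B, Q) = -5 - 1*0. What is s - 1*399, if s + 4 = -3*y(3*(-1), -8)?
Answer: -388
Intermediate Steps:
y(B, Q) = -5 (y(B, Q) = -5 + 0 = -5)
s = 11 (s = -4 - 3*(-5) = -4 + 15 = 11)
s - 1*399 = 11 - 1*399 = 11 - 399 = -388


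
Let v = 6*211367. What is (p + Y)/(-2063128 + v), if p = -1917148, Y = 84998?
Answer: 916075/397463 ≈ 2.3048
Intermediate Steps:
v = 1268202
(p + Y)/(-2063128 + v) = (-1917148 + 84998)/(-2063128 + 1268202) = -1832150/(-794926) = -1832150*(-1/794926) = 916075/397463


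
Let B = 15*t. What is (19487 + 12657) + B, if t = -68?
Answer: 31124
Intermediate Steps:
B = -1020 (B = 15*(-68) = -1020)
(19487 + 12657) + B = (19487 + 12657) - 1020 = 32144 - 1020 = 31124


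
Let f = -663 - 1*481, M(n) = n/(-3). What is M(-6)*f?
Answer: -2288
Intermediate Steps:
M(n) = -n/3 (M(n) = n*(-⅓) = -n/3)
f = -1144 (f = -663 - 481 = -1144)
M(-6)*f = -⅓*(-6)*(-1144) = 2*(-1144) = -2288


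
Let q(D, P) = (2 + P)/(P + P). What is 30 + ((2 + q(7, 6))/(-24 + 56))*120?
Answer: 40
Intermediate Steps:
q(D, P) = (2 + P)/(2*P) (q(D, P) = (2 + P)/((2*P)) = (2 + P)*(1/(2*P)) = (2 + P)/(2*P))
30 + ((2 + q(7, 6))/(-24 + 56))*120 = 30 + ((2 + (1/2)*(2 + 6)/6)/(-24 + 56))*120 = 30 + ((2 + (1/2)*(1/6)*8)/32)*120 = 30 + ((2 + 2/3)*(1/32))*120 = 30 + ((8/3)*(1/32))*120 = 30 + (1/12)*120 = 30 + 10 = 40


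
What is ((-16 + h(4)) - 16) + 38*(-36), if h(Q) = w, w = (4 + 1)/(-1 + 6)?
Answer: -1399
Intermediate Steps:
w = 1 (w = 5/5 = 5*(1/5) = 1)
h(Q) = 1
((-16 + h(4)) - 16) + 38*(-36) = ((-16 + 1) - 16) + 38*(-36) = (-15 - 16) - 1368 = -31 - 1368 = -1399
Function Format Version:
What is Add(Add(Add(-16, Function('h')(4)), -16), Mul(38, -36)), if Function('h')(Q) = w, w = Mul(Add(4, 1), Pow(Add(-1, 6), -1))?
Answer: -1399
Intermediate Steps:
w = 1 (w = Mul(5, Pow(5, -1)) = Mul(5, Rational(1, 5)) = 1)
Function('h')(Q) = 1
Add(Add(Add(-16, Function('h')(4)), -16), Mul(38, -36)) = Add(Add(Add(-16, 1), -16), Mul(38, -36)) = Add(Add(-15, -16), -1368) = Add(-31, -1368) = -1399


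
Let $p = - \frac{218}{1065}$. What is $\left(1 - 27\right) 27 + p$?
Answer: $- \frac{747848}{1065} \approx -702.21$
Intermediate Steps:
$p = - \frac{218}{1065}$ ($p = \left(-218\right) \frac{1}{1065} = - \frac{218}{1065} \approx -0.20469$)
$\left(1 - 27\right) 27 + p = \left(1 - 27\right) 27 - \frac{218}{1065} = \left(-26\right) 27 - \frac{218}{1065} = -702 - \frac{218}{1065} = - \frac{747848}{1065}$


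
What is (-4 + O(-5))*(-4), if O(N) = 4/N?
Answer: 96/5 ≈ 19.200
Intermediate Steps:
(-4 + O(-5))*(-4) = (-4 + 4/(-5))*(-4) = (-4 + 4*(-⅕))*(-4) = (-4 - ⅘)*(-4) = -24/5*(-4) = 96/5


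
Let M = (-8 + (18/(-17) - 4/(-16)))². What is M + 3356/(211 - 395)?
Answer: 6312655/106352 ≈ 59.356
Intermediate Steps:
M = 358801/4624 (M = (-8 + (18*(-1/17) - 4*(-1/16)))² = (-8 + (-18/17 + ¼))² = (-8 - 55/68)² = (-599/68)² = 358801/4624 ≈ 77.595)
M + 3356/(211 - 395) = 358801/4624 + 3356/(211 - 395) = 358801/4624 + 3356/(-184) = 358801/4624 + 3356*(-1/184) = 358801/4624 - 839/46 = 6312655/106352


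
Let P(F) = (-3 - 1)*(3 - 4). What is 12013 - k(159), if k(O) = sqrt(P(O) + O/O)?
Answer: 12013 - sqrt(5) ≈ 12011.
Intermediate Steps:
P(F) = 4 (P(F) = -4*(-1) = 4)
k(O) = sqrt(5) (k(O) = sqrt(4 + O/O) = sqrt(4 + 1) = sqrt(5))
12013 - k(159) = 12013 - sqrt(5)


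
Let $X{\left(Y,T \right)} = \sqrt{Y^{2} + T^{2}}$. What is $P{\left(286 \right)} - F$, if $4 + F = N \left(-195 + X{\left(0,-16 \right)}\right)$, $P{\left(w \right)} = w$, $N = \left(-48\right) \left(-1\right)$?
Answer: $8882$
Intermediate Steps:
$X{\left(Y,T \right)} = \sqrt{T^{2} + Y^{2}}$
$N = 48$
$F = -8596$ ($F = -4 + 48 \left(-195 + \sqrt{\left(-16\right)^{2} + 0^{2}}\right) = -4 + 48 \left(-195 + \sqrt{256 + 0}\right) = -4 + 48 \left(-195 + \sqrt{256}\right) = -4 + 48 \left(-195 + 16\right) = -4 + 48 \left(-179\right) = -4 - 8592 = -8596$)
$P{\left(286 \right)} - F = 286 - -8596 = 286 + 8596 = 8882$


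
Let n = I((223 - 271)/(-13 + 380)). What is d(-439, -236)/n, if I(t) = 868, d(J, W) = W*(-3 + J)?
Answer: 26078/217 ≈ 120.18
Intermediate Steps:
n = 868
d(-439, -236)/n = -236*(-3 - 439)/868 = -236*(-442)*(1/868) = 104312*(1/868) = 26078/217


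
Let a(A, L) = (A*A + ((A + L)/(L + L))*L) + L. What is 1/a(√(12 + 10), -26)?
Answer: -34/567 - √22/567 ≈ -0.068237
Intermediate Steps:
a(A, L) = A² + A/2 + 3*L/2 (a(A, L) = (A² + ((A + L)/((2*L)))*L) + L = (A² + ((A + L)*(1/(2*L)))*L) + L = (A² + ((A + L)/(2*L))*L) + L = (A² + (A/2 + L/2)) + L = (A² + A/2 + L/2) + L = A² + A/2 + 3*L/2)
1/a(√(12 + 10), -26) = 1/((√(12 + 10))² + √(12 + 10)/2 + (3/2)*(-26)) = 1/((√22)² + √22/2 - 39) = 1/(22 + √22/2 - 39) = 1/(-17 + √22/2)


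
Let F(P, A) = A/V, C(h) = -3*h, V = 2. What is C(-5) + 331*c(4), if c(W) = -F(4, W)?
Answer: -647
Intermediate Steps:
F(P, A) = A/2
c(W) = -W/2
C(-5) + 331*c(4) = -3*(-5) + 331*(-½*4) = 15 + 331*(-2) = 15 - 662 = -647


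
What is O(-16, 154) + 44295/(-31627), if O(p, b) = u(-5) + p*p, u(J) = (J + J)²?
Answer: 11214917/31627 ≈ 354.60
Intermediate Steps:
u(J) = 4*J² (u(J) = (2*J)² = 4*J²)
O(p, b) = 100 + p² (O(p, b) = 4*(-5)² + p*p = 4*25 + p² = 100 + p²)
O(-16, 154) + 44295/(-31627) = (100 + (-16)²) + 44295/(-31627) = (100 + 256) + 44295*(-1/31627) = 356 - 44295/31627 = 11214917/31627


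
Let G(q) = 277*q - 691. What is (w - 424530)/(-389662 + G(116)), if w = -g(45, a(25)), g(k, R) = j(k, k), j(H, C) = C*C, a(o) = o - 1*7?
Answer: 142185/119407 ≈ 1.1908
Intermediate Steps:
G(q) = -691 + 277*q
a(o) = -7 + o (a(o) = o - 7 = -7 + o)
j(H, C) = C²
g(k, R) = k²
w = -2025 (w = -1*45² = -1*2025 = -2025)
(w - 424530)/(-389662 + G(116)) = (-2025 - 424530)/(-389662 + (-691 + 277*116)) = -426555/(-389662 + (-691 + 32132)) = -426555/(-389662 + 31441) = -426555/(-358221) = -426555*(-1/358221) = 142185/119407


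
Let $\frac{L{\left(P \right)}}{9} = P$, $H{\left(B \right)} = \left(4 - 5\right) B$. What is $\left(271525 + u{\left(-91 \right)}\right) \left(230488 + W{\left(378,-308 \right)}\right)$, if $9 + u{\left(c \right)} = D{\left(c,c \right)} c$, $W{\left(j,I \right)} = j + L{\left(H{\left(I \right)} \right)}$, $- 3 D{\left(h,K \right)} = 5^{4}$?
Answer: $\frac{203597526874}{3} \approx 6.7866 \cdot 10^{10}$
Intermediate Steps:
$H{\left(B \right)} = - B$
$L{\left(P \right)} = 9 P$
$D{\left(h,K \right)} = - \frac{625}{3}$ ($D{\left(h,K \right)} = - \frac{5^{4}}{3} = \left(- \frac{1}{3}\right) 625 = - \frac{625}{3}$)
$W{\left(j,I \right)} = j - 9 I$ ($W{\left(j,I \right)} = j + 9 \left(- I\right) = j - 9 I$)
$u{\left(c \right)} = -9 - \frac{625 c}{3}$
$\left(271525 + u{\left(-91 \right)}\right) \left(230488 + W{\left(378,-308 \right)}\right) = \left(271525 - - \frac{56848}{3}\right) \left(230488 + \left(378 - -2772\right)\right) = \left(271525 + \left(-9 + \frac{56875}{3}\right)\right) \left(230488 + \left(378 + 2772\right)\right) = \left(271525 + \frac{56848}{3}\right) \left(230488 + 3150\right) = \frac{871423}{3} \cdot 233638 = \frac{203597526874}{3}$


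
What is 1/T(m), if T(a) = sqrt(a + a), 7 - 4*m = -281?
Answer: 1/12 ≈ 0.083333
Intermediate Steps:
m = 72 (m = 7/4 - 1/4*(-281) = 7/4 + 281/4 = 72)
T(a) = sqrt(2)*sqrt(a) (T(a) = sqrt(2*a) = sqrt(2)*sqrt(a))
1/T(m) = 1/(sqrt(2)*sqrt(72)) = 1/(sqrt(2)*(6*sqrt(2))) = 1/12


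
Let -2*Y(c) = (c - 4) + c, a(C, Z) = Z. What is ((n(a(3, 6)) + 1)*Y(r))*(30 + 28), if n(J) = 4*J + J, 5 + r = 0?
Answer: 12586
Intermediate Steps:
r = -5 (r = -5 + 0 = -5)
Y(c) = 2 - c (Y(c) = -((c - 4) + c)/2 = -((-4 + c) + c)/2 = -(-4 + 2*c)/2 = 2 - c)
n(J) = 5*J
((n(a(3, 6)) + 1)*Y(r))*(30 + 28) = ((5*6 + 1)*(2 - 1*(-5)))*(30 + 28) = ((30 + 1)*(2 + 5))*58 = (31*7)*58 = 217*58 = 12586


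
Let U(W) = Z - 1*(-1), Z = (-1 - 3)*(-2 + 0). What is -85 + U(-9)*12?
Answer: 23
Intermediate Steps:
Z = 8 (Z = -4*(-2) = 8)
U(W) = 9 (U(W) = 8 - 1*(-1) = 8 + 1 = 9)
-85 + U(-9)*12 = -85 + 9*12 = -85 + 108 = 23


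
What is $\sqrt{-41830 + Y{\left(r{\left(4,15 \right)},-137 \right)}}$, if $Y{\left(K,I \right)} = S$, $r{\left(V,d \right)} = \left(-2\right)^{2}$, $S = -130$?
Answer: $2 i \sqrt{10490} \approx 204.84 i$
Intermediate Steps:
$r{\left(V,d \right)} = 4$
$Y{\left(K,I \right)} = -130$
$\sqrt{-41830 + Y{\left(r{\left(4,15 \right)},-137 \right)}} = \sqrt{-41830 - 130} = \sqrt{-41960} = 2 i \sqrt{10490}$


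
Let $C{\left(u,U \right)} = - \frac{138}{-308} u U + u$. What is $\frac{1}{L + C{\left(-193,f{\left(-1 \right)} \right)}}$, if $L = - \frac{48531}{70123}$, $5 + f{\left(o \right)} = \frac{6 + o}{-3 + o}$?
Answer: $\frac{43195768}{14979021455} \approx 0.0028838$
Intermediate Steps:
$f{\left(o \right)} = -5 + \frac{6 + o}{-3 + o}$
$C{\left(u,U \right)} = u + \frac{69 U u}{154}$ ($C{\left(u,U \right)} = \left(-138\right) \left(- \frac{1}{308}\right) u U + u = \frac{69 u}{154} U + u = \frac{69 U u}{154} + u = u + \frac{69 U u}{154}$)
$L = - \frac{48531}{70123}$ ($L = \left(-48531\right) \frac{1}{70123} = - \frac{48531}{70123} \approx -0.69208$)
$\frac{1}{L + C{\left(-193,f{\left(-1 \right)} \right)}} = \frac{1}{- \frac{48531}{70123} + \frac{1}{154} \left(-193\right) \left(154 + 69 \frac{21 - -4}{-3 - 1}\right)} = \frac{1}{- \frac{48531}{70123} + \frac{1}{154} \left(-193\right) \left(154 + 69 \frac{21 + 4}{-4}\right)} = \frac{1}{- \frac{48531}{70123} + \frac{1}{154} \left(-193\right) \left(154 + 69 \left(\left(- \frac{1}{4}\right) 25\right)\right)} = \frac{1}{- \frac{48531}{70123} + \frac{1}{154} \left(-193\right) \left(154 + 69 \left(- \frac{25}{4}\right)\right)} = \frac{1}{- \frac{48531}{70123} + \frac{1}{154} \left(-193\right) \left(154 - \frac{1725}{4}\right)} = \frac{1}{- \frac{48531}{70123} + \frac{1}{154} \left(-193\right) \left(- \frac{1109}{4}\right)} = \frac{1}{- \frac{48531}{70123} + \frac{214037}{616}} = \frac{1}{\frac{14979021455}{43195768}} = \frac{43195768}{14979021455}$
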